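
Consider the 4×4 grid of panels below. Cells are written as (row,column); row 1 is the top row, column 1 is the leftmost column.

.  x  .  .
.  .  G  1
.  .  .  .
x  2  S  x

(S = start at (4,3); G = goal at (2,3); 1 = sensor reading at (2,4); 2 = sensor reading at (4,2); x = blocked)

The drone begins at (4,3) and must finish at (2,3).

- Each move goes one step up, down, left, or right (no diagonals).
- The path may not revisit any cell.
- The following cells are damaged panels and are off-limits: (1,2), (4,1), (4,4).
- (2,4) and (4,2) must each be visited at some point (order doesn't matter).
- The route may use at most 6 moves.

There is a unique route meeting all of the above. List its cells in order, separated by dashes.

The budget equals the shortest possible length, so every move has to be on a shortest route through the required cells.
Route from (4,3): left 1 to (4,2), up 1 to (3,2), right 2 to (3,4), up 1 to (2,4), left 1 to (2,3) — 6 moves in all.
Check: all required cells visited; 6 ≤ 6 moves.

(4,3) - (4,2) - (3,2) - (3,3) - (3,4) - (2,4) - (2,3)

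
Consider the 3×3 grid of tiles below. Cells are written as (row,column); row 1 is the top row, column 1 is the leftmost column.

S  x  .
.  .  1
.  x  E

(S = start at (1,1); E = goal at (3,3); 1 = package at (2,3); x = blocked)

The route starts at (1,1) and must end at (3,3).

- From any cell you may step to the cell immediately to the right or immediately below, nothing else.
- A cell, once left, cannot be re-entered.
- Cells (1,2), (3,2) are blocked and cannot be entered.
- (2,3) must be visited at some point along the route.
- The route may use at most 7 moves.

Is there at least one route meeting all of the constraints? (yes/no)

One route that works: (1,1) → (2,1) → (2,2) → (2,3) → (3,3).

yes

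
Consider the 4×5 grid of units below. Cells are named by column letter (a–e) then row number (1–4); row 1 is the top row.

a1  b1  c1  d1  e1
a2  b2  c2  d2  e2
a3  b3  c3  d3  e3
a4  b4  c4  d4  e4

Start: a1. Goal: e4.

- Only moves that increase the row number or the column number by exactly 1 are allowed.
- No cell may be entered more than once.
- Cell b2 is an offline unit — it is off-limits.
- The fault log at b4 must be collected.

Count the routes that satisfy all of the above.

A right/down-only route from a1 to e4 makes exactly 3 down-moves and 4 right-moves in some order.
With no other constraints that would be C(7,3) = 35 routes.
Split at b4 and multiply the segment counts (each segment already excludes blocked cells): a1→b4: 2; b4→e4: 1; product = 2.
That gives 2 routes.

2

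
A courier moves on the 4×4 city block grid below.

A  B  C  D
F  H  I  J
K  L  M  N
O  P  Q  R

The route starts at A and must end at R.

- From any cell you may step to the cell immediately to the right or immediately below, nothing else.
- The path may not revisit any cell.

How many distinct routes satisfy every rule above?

A right/down-only route from A to R makes exactly 3 down-moves and 3 right-moves in some order.
With no other constraints that would be C(6,3) = 20 routes.
That gives 20 routes.

20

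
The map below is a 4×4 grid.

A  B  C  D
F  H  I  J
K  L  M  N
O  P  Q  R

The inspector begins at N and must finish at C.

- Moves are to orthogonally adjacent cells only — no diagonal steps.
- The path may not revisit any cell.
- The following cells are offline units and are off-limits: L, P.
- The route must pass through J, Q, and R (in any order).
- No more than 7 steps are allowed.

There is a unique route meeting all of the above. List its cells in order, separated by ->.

Any route must reach J, Q, and R and still end at C within 7 moves, so the order of the required stops is forced.
Route from N: down 1 to R, left 1 to Q, up 2 to I, right 1 to J, up 1 to D, left 1 to C — 7 moves in all.
Check: all required cells visited; 7 ≤ 7 moves.

N -> R -> Q -> M -> I -> J -> D -> C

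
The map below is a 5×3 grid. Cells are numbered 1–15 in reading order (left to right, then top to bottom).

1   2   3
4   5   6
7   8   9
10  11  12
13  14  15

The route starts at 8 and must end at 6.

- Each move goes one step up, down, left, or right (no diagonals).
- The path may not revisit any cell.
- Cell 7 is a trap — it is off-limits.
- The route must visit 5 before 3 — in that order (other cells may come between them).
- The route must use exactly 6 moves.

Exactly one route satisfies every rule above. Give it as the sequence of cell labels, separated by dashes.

The waypoints must appear in the order 5, 3, with no cell reused.
Route from 8: up to 5, left to 4, up to 1, 2× right (reaching 3), down to 6 — 6 moves in all.
Check: order respected (5 at step 1, 3 at step 5); 6 moves as required.

8 - 5 - 4 - 1 - 2 - 3 - 6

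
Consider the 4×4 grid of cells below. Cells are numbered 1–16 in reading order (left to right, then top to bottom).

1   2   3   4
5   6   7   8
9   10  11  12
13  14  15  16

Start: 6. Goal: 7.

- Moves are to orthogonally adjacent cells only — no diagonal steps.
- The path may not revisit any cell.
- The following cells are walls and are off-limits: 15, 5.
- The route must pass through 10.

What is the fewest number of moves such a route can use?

Any route passes through 10 somewhere between 6 and 7. Summing Manhattan distances along the two legs (6 → 10 → 7) gives a lower bound of 1 + 2 = 3 moves.
A route of 3 moves achieves this: 6 → 10 → 11 → 7.
Since 3 matches the lower bound, it is optimal.

3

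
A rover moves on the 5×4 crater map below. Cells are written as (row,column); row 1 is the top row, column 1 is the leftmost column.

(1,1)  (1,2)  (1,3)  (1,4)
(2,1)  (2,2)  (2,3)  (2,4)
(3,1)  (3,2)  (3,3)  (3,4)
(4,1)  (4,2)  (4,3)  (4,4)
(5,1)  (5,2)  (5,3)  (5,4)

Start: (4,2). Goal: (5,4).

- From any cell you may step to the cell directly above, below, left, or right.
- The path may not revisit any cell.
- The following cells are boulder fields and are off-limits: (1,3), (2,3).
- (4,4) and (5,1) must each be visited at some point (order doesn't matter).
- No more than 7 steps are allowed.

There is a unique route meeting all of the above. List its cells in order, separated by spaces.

(4,2) (4,1) (5,1) (5,2) (5,3) (4,3) (4,4) (5,4)

The budget equals the shortest possible length, so every move has to be on a shortest route through the required cells.
Route from (4,2): left to (4,1), down to (5,1), 2× right (reaching (5,3)), up to (4,3), right to (4,4), down to (5,4) — 7 moves in all.
Check: all required cells visited; 7 ≤ 7 moves.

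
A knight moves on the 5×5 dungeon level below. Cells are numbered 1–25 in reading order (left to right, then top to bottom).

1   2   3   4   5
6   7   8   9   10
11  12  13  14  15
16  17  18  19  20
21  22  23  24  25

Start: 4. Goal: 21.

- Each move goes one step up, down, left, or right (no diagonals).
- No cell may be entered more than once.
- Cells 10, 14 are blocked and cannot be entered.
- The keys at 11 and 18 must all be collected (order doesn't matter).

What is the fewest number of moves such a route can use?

Any route passes through 11 and 18 in some order between 4 and 21. Summing Manhattan distances along each leg and taking the cheapest ordering (4 → 18 → 11 → 21) gives a lower bound of 4 + 3 + 2 = 9 moves.
A route of 9 moves achieves this: 4 → 9 → 8 → 13 → 18 → 17 → 12 → 11 → 16 → 21.
Since 9 matches the lower bound, it is optimal.

9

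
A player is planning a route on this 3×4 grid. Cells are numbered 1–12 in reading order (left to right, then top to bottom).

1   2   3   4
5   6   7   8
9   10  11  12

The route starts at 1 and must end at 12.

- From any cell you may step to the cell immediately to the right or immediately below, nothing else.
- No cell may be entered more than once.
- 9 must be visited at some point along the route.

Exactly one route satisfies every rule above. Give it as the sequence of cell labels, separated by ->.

Moves only go right or down, so the column and row indices never decrease.
Route from 1: 2× down (reaching 9), 3× right (reaching 12) — 5 moves in all.
Check: all required cells visited.

1 -> 5 -> 9 -> 10 -> 11 -> 12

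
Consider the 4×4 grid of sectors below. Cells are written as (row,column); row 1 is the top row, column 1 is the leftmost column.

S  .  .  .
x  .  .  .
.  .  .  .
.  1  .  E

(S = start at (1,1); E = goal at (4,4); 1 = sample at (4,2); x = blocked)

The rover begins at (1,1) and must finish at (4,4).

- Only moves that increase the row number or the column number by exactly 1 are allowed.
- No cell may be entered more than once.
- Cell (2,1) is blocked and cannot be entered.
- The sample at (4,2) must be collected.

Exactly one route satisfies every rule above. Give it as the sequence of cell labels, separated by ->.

(1,1) -> (1,2) -> (2,2) -> (3,2) -> (4,2) -> (4,3) -> (4,4)

Moves only go right or down, so the column and row indices never decrease.
Route from (1,1): right 1 to (1,2), down 3 to (4,2), right 2 to (4,4) — 6 moves in all.
Check: all required cells visited.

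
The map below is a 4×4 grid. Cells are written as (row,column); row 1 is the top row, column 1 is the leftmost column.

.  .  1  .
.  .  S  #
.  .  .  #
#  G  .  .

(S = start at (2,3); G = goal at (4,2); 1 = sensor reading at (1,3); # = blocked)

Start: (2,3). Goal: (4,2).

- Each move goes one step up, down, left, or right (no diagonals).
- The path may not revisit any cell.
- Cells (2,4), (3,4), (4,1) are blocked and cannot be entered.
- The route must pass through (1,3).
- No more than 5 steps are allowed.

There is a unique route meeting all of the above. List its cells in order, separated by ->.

Any route must reach (1,3) and still end at (4,2) within 5 moves, so the order of the required stops is forced.
Route from (2,3): up to (1,3), left to (1,2), 3× down (reaching (4,2)) — 5 moves in all.
Check: all required cells visited; 5 ≤ 5 moves.

(2,3) -> (1,3) -> (1,2) -> (2,2) -> (3,2) -> (4,2)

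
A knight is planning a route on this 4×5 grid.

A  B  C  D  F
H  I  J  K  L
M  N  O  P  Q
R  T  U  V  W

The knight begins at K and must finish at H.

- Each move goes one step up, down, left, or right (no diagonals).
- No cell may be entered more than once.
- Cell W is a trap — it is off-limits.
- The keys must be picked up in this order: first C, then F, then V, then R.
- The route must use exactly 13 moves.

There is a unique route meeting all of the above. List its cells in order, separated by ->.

K -> J -> C -> D -> F -> L -> Q -> P -> V -> U -> T -> R -> M -> H

The waypoints must appear in the order C, F, V, R, with no cell reused.
Route from K: left to J, up to C, 2× right (reaching F), 2× down (reaching Q), left to P, down to V, 3× left (reaching R), 2× up (reaching H) — 13 moves in all.
Check: order respected (C at step 2, F at step 4, V at step 8, R at step 11); 13 moves as required.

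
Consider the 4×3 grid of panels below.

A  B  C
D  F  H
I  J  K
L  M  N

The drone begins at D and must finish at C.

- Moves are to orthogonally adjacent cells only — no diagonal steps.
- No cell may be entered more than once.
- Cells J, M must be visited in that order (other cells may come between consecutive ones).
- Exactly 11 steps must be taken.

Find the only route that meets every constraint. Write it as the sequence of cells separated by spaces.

The waypoints must appear in the order J, M, with no cell reused.
Route from D: up 1 to A, right 1 to B, down 2 to J, left 1 to I, down 1 to L, right 2 to N, up 3 to C — 11 moves in all.
Check: order respected (J at step 4, M at step 7); 11 moves as required.

D A B F J I L M N K H C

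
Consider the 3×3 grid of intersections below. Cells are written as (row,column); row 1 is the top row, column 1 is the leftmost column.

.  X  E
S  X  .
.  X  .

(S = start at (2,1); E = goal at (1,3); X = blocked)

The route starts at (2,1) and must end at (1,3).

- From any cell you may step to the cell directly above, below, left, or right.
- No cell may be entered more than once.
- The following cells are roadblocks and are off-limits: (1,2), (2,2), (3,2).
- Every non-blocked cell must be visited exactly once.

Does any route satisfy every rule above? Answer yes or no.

Cell (1,1) has only one open neighbour but is neither the start nor the goal, so a Hamiltonian route would have to both enter and leave it through the same neighbour — impossible without revisiting.

no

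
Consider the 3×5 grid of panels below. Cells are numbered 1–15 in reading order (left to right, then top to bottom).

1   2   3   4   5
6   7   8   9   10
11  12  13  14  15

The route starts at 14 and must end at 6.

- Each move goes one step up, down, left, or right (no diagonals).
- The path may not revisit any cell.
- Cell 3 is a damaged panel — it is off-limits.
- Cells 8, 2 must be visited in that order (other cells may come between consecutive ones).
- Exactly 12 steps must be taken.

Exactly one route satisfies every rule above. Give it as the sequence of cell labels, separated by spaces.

The waypoints must appear in the order 8, 2, with no cell reused.
Route from 14: right 1 to 15, up 2 to 5, left 1 to 4, down 1 to 9, left 1 to 8, down 1 to 13, left 1 to 12, up 2 to 2, left 1 to 1, down 1 to 6 — 12 moves in all.
Check: order respected (8 at step 6, 2 at step 10); 12 moves as required.

14 15 10 5 4 9 8 13 12 7 2 1 6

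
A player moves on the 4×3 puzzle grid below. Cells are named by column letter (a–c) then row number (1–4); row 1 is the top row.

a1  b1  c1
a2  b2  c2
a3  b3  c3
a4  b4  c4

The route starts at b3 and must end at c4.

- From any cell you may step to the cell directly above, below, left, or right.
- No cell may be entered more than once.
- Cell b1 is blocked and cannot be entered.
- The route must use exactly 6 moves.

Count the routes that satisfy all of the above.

Need simple routes of exactly 6 moves from b3 to c4 (Manhattan distance 2, so 2 moves are spent on a detour and 2 undoing it).
Enumerating: b3 b2 a2 a3 a4 b4 c4 | b3 a3 a2 b2 c2 c3 c4.
That gives 2 routes.

2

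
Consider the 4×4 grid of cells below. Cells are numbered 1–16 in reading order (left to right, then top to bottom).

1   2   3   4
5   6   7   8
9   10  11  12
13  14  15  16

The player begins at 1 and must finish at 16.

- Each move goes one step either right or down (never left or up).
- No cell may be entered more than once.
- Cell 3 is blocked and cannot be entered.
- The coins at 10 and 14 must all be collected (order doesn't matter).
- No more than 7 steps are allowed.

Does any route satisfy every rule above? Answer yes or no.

One route that works: 1 → 5 → 9 → 10 → 14 → 15 → 16.

yes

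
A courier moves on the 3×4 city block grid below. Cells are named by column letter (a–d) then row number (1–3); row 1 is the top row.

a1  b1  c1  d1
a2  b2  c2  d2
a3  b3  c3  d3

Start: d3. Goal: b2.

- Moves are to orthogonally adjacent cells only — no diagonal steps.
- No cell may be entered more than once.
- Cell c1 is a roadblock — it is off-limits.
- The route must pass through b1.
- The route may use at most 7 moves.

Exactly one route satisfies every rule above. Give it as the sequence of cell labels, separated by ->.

Any route must reach b1 and still end at b2 within 7 moves, so the order of the required stops is forced.
Route from d3: 3× left (reaching a3), 2× up (reaching a1), right to b1, down to b2 — 7 moves in all.
Check: all required cells visited; 7 ≤ 7 moves.

d3 -> c3 -> b3 -> a3 -> a2 -> a1 -> b1 -> b2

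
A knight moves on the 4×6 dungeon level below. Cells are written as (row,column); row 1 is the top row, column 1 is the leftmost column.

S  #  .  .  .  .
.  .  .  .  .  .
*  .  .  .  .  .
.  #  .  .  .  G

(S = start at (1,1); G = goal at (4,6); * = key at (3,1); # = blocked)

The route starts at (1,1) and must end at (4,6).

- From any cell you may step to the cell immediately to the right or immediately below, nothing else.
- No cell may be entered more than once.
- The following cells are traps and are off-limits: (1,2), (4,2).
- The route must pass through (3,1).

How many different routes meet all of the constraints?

A right/down-only route from (1,1) to (4,6) makes exactly 3 down-moves and 5 right-moves in some order.
With no other constraints that would be C(8,3) = 56 routes.
Split at (3,1) and multiply the segment counts (each segment already excludes blocked cells): (1,1)→(3,1): 1; (3,1)→(4,6): 4; product = 4.
That gives 4 routes.

4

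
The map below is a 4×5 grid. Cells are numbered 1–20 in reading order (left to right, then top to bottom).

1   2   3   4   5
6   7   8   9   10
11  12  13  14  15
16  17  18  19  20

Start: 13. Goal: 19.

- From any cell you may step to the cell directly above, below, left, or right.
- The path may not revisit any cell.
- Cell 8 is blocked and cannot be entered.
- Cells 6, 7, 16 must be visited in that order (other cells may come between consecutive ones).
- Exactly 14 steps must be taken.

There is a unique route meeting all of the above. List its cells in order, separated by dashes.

13 - 14 - 9 - 4 - 3 - 2 - 1 - 6 - 7 - 12 - 11 - 16 - 17 - 18 - 19

The waypoints must appear in the order 6, 7, 16, with no cell reused.
Route from 13: right 1 to 14, up 2 to 4, left 3 to 1, down 1 to 6, right 1 to 7, down 1 to 12, left 1 to 11, down 1 to 16, right 3 to 19 — 14 moves in all.
Check: order respected (6 at step 7, 7 at step 8, 16 at step 11); 14 moves as required.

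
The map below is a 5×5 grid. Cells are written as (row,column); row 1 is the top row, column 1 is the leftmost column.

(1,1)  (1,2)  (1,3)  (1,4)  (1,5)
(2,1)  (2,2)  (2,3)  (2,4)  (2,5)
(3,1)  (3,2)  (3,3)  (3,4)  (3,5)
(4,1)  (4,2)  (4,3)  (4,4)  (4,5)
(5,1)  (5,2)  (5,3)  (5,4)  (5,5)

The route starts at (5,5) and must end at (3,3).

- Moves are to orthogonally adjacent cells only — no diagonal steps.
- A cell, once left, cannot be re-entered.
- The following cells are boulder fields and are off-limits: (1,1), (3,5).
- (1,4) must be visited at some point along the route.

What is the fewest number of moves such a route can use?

8

Any route passes through (1,4) somewhere between (5,5) and (3,3). Summing Manhattan distances along the two legs ((5,5) → (1,4) → (3,3)) gives a lower bound of 5 + 3 = 8 moves.
A route of 8 moves achieves this: (5,5) → (4,5) → (4,4) → (3,4) → (2,4) → (1,4) → (1,3) → (2,3) → (3,3).
Since 8 matches the lower bound, it is optimal.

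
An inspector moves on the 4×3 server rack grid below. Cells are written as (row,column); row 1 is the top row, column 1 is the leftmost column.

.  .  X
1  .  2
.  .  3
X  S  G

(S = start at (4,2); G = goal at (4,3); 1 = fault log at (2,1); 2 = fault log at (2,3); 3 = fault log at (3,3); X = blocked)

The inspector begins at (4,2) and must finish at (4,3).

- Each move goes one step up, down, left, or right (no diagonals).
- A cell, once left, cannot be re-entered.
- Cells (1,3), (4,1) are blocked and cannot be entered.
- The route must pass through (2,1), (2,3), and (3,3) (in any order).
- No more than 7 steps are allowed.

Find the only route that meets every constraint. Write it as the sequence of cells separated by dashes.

(4,2) - (3,2) - (3,1) - (2,1) - (2,2) - (2,3) - (3,3) - (4,3)

The budget equals the shortest possible length, so every move has to be on a shortest route through the required cells.
Route from (4,2): up to (3,2), left to (3,1), up to (2,1), 2× right (reaching (2,3)), 2× down (reaching (4,3)) — 7 moves in all.
Check: all required cells visited; 7 ≤ 7 moves.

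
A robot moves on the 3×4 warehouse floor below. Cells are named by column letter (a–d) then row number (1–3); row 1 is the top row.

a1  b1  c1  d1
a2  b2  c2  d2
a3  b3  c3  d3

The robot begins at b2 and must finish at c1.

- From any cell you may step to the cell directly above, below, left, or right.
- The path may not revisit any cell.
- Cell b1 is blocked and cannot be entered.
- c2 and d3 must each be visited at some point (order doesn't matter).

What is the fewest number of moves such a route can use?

6

Any route passes through c2 and d3 in some order between b2 and c1. Summing Manhattan distances along each leg and taking the cheapest ordering (b2 → c2 → d3 → c1) gives a lower bound of 1 + 2 + 3 = 6 moves.
A route of 6 moves achieves this: b2 → b3 → c3 → d3 → d2 → c2 → c1.
Since 6 matches the lower bound, it is optimal.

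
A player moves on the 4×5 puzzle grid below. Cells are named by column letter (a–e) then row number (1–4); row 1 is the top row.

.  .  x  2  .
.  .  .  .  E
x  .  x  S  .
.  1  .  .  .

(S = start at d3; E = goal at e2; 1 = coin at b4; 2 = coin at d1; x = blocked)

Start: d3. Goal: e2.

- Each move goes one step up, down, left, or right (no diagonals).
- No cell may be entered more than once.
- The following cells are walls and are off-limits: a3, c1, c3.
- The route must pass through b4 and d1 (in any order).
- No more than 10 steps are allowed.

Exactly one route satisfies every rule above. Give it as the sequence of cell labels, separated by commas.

The budget equals the shortest possible length, so every move has to be on a shortest route through the required cells.
Route from d3: down to d4, 2× left (reaching b4), 2× up (reaching b2), 2× right (reaching d2), up to d1, right to e1, down to e2 — 10 moves in all.
Check: all required cells visited; 10 ≤ 10 moves.

d3, d4, c4, b4, b3, b2, c2, d2, d1, e1, e2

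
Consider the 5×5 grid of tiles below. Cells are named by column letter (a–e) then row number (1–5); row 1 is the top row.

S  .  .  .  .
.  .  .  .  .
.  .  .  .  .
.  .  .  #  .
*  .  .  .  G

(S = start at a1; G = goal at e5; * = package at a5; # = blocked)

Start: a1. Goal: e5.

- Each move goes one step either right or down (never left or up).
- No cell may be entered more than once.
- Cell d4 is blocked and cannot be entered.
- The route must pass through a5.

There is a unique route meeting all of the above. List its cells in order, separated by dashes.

Moves only go right or down, so the column and row indices never decrease.
Route from a1: 4× down (reaching a5), 4× right (reaching e5) — 8 moves in all.
Check: all required cells visited.

a1 - a2 - a3 - a4 - a5 - b5 - c5 - d5 - e5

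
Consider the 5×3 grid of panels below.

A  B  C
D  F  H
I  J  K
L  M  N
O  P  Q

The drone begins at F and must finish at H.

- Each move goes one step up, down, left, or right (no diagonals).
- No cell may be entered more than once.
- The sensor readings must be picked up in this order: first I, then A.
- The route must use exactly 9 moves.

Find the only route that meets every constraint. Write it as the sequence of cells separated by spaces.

F J M L I D A B C H

The waypoints must appear in the order I, A, with no cell reused.
Route from F: down 2 to M, left 1 to L, up 3 to A, right 2 to C, down 1 to H — 9 moves in all.
Check: order respected (I at step 4, A at step 6); 9 moves as required.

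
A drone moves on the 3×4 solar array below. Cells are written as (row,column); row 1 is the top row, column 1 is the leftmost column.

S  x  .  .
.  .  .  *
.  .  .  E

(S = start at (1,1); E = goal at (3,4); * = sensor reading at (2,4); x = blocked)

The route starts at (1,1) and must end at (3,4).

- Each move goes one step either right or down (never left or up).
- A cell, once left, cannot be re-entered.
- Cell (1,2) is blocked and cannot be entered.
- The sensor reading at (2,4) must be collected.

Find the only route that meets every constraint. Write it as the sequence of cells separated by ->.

Moves only go right or down, so the column and row indices never decrease.
Route from (1,1): down 1 to (2,1), right 3 to (2,4), down 1 to (3,4) — 5 moves in all.
Check: all required cells visited.

(1,1) -> (2,1) -> (2,2) -> (2,3) -> (2,4) -> (3,4)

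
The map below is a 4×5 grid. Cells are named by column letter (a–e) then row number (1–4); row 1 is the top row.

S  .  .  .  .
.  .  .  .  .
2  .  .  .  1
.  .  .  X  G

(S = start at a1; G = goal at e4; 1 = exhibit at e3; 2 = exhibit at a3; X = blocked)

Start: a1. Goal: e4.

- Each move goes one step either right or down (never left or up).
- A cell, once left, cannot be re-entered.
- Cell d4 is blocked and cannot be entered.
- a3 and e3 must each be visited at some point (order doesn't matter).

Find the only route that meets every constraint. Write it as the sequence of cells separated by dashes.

Moves only go right or down, so the column and row indices never decrease.
Route from a1: down 2 to a3, right 4 to e3, down 1 to e4 — 7 moves in all.
Check: all required cells visited.

a1 - a2 - a3 - b3 - c3 - d3 - e3 - e4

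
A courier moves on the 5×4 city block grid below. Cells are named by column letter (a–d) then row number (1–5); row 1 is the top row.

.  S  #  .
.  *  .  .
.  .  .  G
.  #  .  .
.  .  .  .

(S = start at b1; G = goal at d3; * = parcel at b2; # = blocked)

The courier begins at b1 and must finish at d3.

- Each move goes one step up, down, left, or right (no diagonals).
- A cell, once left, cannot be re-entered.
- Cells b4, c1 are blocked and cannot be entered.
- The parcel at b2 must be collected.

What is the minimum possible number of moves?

Any route passes through b2 somewhere between b1 and d3. Summing Manhattan distances along the two legs (b1 → b2 → d3) gives a lower bound of 1 + 3 = 4 moves.
A route of 4 moves achieves this: b1 → b2 → b3 → c3 → d3.
Since 4 matches the lower bound, it is optimal.

4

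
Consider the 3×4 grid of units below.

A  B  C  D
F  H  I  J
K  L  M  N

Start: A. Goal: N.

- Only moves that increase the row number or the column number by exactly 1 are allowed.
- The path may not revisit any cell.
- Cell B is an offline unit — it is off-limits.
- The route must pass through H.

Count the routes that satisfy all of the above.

A right/down-only route from A to N makes exactly 2 down-moves and 3 right-moves in some order.
With no other constraints that would be C(5,2) = 10 routes.
Split at H and multiply the segment counts (each segment already excludes blocked cells): A→H: 1; H→N: 3; product = 3.
That gives 3 routes.

3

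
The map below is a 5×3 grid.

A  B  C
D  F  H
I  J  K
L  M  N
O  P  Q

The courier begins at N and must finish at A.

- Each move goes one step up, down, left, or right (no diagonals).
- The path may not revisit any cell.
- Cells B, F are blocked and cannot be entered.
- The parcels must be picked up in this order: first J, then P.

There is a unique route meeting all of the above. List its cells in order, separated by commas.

The waypoints must appear in the order J, P, with no cell reused.
Route from N: up 1 to K, left 1 to J, down 2 to P, left 1 to O, up 4 to A — 9 moves in all.
Check: order respected (J at step 2, P at step 4).

N, K, J, M, P, O, L, I, D, A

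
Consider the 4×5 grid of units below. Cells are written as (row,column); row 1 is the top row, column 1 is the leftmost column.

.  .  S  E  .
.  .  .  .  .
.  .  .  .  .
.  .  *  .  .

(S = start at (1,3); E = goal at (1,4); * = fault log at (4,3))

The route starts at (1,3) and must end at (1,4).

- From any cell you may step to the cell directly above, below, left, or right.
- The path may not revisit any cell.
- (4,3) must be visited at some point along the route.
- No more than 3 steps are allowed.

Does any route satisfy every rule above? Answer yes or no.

Even ignoring the no-revisit rule, getting from (1,3) to (1,4) via (4,3) needs at least 3 + 4 = 7 moves (Manhattan distance per leg), which exceeds the 3-move limit.

no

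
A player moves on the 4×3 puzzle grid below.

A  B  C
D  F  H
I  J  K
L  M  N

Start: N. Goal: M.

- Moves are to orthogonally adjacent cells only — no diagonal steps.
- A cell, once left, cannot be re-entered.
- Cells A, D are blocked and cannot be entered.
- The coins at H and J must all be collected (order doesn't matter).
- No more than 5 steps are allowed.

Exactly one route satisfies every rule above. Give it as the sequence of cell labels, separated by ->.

Any route must reach H and J and still end at M within 5 moves, so the order of the required stops is forced.
Route from N: up 2 to H, left 1 to F, down 2 to M — 5 moves in all.
Check: all required cells visited; 5 ≤ 5 moves.

N -> K -> H -> F -> J -> M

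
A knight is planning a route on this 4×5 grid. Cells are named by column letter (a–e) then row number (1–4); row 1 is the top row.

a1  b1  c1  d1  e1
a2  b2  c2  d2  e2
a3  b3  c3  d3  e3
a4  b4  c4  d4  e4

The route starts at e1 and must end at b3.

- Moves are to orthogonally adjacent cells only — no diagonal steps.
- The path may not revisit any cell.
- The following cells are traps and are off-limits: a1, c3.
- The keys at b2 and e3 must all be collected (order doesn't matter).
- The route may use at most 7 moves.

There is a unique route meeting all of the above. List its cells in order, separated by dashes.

The budget equals the shortest possible length, so every move has to be on a shortest route through the required cells.
Route from e1: 2× down (reaching e3), left to d3, up to d2, 2× left (reaching b2), down to b3 — 7 moves in all.
Check: all required cells visited; 7 ≤ 7 moves.

e1 - e2 - e3 - d3 - d2 - c2 - b2 - b3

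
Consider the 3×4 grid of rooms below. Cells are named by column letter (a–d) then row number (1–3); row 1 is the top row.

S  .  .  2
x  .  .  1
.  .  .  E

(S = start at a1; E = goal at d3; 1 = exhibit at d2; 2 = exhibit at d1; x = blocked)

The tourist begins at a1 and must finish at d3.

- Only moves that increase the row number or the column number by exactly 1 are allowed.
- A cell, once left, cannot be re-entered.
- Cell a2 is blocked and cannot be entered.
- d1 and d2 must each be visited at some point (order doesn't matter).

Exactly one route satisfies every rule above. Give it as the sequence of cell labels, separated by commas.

Moves only go right or down, so the column and row indices never decrease.
Route from a1: 3× right (reaching d1), 2× down (reaching d3) — 5 moves in all.
Check: all required cells visited.

a1, b1, c1, d1, d2, d3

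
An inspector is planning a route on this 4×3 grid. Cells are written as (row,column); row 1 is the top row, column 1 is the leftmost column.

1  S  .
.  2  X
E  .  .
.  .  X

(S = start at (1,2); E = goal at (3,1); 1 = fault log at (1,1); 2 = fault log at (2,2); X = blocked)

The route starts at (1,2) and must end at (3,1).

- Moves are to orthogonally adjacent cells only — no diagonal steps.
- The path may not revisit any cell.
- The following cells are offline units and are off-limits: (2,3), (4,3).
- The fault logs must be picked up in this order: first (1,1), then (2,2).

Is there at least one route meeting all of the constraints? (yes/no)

One route that works: (1,2) → (1,1) → (2,1) → (2,2) → (3,2) → (3,1).

yes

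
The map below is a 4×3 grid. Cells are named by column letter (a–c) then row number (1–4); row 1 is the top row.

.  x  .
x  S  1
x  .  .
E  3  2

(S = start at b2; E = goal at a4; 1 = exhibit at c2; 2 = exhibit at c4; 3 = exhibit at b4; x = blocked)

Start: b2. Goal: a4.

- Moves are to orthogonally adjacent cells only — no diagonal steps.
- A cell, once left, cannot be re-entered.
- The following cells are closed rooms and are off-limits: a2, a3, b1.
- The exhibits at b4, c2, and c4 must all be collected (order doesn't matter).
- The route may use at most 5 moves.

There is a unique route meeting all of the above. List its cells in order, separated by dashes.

Any route must reach b4, c2, and c4 and still end at a4 within 5 moves, so the order of the required stops is forced.
Route from b2: right to c2, 2× down (reaching c4), 2× left (reaching a4) — 5 moves in all.
Check: all required cells visited; 5 ≤ 5 moves.

b2 - c2 - c3 - c4 - b4 - a4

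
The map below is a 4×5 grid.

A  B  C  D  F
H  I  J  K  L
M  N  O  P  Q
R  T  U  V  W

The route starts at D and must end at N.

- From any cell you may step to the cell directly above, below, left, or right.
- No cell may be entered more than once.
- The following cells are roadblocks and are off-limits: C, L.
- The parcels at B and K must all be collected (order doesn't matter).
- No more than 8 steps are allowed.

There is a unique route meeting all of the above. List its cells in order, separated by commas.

The 8-move cap with required stops at B, K leaves no slack for detours.
Route from D: down to K, 2× left (reaching I), up to B, left to A, 2× down (reaching M), right to N — 8 moves in all.
Check: all required cells visited; 8 ≤ 8 moves.

D, K, J, I, B, A, H, M, N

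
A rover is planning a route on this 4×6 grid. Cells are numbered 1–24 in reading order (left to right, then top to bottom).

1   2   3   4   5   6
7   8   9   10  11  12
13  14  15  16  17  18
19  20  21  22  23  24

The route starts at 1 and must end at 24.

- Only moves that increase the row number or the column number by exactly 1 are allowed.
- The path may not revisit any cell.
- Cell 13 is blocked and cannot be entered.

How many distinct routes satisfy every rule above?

A right/down-only route from 1 to 24 makes exactly 3 down-moves and 5 right-moves in some order.
With no other constraints that would be C(8,3) = 56 routes.
Subtract routes through each blocked cell (inclusion–exclusion for overlaps): − through 13: 6 → 50.
That gives 50 routes.

50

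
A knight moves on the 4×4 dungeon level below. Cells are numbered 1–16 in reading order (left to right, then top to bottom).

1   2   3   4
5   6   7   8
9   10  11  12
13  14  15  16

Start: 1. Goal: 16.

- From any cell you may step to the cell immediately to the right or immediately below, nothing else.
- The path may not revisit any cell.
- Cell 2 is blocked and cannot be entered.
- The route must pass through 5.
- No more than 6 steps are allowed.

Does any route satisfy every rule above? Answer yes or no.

yes

One route that works: 1 → 5 → 9 → 13 → 14 → 15 → 16.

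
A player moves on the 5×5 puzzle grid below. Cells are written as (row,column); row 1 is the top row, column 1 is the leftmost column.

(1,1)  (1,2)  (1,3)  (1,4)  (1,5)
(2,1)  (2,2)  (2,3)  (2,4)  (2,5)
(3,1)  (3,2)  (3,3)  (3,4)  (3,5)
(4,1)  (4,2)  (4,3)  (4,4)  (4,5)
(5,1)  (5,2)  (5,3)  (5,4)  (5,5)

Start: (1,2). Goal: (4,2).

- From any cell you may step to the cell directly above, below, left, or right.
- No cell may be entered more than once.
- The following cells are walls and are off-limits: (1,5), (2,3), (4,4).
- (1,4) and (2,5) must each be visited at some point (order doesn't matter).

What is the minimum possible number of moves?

Any route passes through (1,4) and (2,5) in some order between (1,2) and (4,2). Summing Manhattan distances along each leg and taking the cheapest ordering ((1,2) → (1,4) → (2,5) → (4,2)) gives a lower bound of 2 + 2 + 5 = 9 moves.
A route of 9 moves achieves this: (1,2) → (1,3) → (1,4) → (2,4) → (2,5) → (3,5) → (3,4) → (3,3) → (4,3) → (4,2).
Since 9 matches the lower bound, it is optimal.

9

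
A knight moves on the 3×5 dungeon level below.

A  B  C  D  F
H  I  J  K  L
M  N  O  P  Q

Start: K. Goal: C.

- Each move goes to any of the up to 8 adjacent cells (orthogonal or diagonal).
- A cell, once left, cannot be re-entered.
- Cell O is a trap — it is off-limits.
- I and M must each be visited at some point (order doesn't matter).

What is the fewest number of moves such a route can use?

5

Any route passes through I and M in some order between K and C. Summing Chebyshev distances along each leg and taking the cheapest ordering (K → I → M → C) gives a lower bound of 2 + 1 + 2 = 5 moves.
A route of 5 moves achieves this: K → J → N → M → I → C.
Since 5 matches the lower bound, it is optimal.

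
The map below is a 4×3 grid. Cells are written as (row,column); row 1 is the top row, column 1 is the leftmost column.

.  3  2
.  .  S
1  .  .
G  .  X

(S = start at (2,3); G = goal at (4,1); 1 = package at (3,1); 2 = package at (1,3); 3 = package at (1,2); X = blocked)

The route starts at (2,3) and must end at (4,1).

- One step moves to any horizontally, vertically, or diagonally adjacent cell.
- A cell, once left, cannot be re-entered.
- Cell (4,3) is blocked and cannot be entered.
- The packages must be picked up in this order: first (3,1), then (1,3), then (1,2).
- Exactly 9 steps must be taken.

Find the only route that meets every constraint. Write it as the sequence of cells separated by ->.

(2,3) -> (3,3) -> (4,2) -> (3,1) -> (2,2) -> (1,3) -> (1,2) -> (2,1) -> (3,2) -> (4,1)

The waypoints must appear in the order (3,1), (1,3), (1,2), with no cell reused.
Route from (2,3): down 1 to (3,3), down-left 1 to (4,2), up-left 1 to (3,1), up-right 2 to (1,3), left 1 to (1,2), down-left 1 to (2,1), down-right 1 to (3,2), down-left 1 to (4,1) — 9 moves in all.
Check: order respected (1 at step 3, 2 at step 5, 3 at step 6); 9 moves as required.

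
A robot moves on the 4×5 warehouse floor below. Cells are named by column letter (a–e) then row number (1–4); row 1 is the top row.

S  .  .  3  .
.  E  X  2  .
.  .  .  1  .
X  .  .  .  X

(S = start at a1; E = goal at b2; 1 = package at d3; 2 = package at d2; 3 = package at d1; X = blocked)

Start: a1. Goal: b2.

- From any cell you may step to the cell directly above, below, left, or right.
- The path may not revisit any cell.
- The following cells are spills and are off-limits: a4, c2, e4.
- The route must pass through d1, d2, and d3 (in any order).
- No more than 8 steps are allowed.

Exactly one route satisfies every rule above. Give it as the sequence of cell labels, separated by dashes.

The 8-move cap with required stops at d1, d2, d3 leaves no slack for detours.
Route from a1: 3× right (reaching d1), 2× down (reaching d3), 2× left (reaching b3), up to b2 — 8 moves in all.
Check: all required cells visited; 8 ≤ 8 moves.

a1 - b1 - c1 - d1 - d2 - d3 - c3 - b3 - b2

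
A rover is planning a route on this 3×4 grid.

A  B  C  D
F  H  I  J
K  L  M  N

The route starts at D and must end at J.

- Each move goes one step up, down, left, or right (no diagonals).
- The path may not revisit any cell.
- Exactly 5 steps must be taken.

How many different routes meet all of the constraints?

Need simple routes of exactly 5 moves from D to J (Manhattan distance 1, so 2 moves are spent on a detour and 2 undoing it).
Enumerating: D C I M N J | D C B H I J.
That gives 2 routes.

2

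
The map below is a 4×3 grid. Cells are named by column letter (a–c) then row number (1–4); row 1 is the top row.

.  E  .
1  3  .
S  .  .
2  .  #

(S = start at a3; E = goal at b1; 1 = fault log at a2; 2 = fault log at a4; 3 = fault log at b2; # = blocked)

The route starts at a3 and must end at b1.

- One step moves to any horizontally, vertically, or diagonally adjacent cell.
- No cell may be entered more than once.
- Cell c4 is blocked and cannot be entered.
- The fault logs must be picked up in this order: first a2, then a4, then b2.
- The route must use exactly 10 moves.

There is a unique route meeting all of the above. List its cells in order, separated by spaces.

The waypoints must appear in the order a2, a4, b2, with no cell reused.
Route from a3: up to a2, down-right to b3, down-left to a4, right to b4, up-right to c3, 2× up (reaching c1), down-left to b2, up-left to a1, right to b1 — 10 moves in all.
Check: order respected (1 at step 1, 2 at step 3, 3 at step 8); 10 moves as required.

a3 a2 b3 a4 b4 c3 c2 c1 b2 a1 b1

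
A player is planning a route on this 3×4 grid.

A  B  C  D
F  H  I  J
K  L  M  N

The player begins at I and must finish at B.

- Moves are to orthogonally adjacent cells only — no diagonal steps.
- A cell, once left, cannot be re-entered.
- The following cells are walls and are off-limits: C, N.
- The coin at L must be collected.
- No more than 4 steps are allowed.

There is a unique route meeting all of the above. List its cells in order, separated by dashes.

I - M - L - H - B

Any route must reach L and still end at B within 4 moves, so the order of the required stops is forced.
Route from I: down 1 to M, left 1 to L, up 2 to B — 4 moves in all.
Check: all required cells visited; 4 ≤ 4 moves.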